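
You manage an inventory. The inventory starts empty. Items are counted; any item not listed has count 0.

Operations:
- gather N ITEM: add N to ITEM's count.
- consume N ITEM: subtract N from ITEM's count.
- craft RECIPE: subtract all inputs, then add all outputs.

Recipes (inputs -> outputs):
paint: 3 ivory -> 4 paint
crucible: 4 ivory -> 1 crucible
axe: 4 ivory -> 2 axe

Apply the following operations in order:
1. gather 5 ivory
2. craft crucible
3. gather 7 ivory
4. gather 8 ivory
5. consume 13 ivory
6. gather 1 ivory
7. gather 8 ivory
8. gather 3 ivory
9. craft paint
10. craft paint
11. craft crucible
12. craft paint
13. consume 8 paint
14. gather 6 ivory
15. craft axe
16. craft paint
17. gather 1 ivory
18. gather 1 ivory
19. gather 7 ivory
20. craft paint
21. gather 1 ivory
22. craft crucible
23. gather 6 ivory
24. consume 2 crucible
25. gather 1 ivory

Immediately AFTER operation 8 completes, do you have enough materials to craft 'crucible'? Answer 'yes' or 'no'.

Answer: yes

Derivation:
After 1 (gather 5 ivory): ivory=5
After 2 (craft crucible): crucible=1 ivory=1
After 3 (gather 7 ivory): crucible=1 ivory=8
After 4 (gather 8 ivory): crucible=1 ivory=16
After 5 (consume 13 ivory): crucible=1 ivory=3
After 6 (gather 1 ivory): crucible=1 ivory=4
After 7 (gather 8 ivory): crucible=1 ivory=12
After 8 (gather 3 ivory): crucible=1 ivory=15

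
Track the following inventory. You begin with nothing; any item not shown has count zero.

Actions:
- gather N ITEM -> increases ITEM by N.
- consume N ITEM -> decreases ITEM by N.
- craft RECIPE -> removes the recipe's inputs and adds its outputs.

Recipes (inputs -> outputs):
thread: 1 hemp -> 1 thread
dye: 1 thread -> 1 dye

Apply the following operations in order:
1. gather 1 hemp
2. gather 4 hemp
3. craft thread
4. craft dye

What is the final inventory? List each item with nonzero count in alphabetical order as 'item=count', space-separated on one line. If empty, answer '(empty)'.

After 1 (gather 1 hemp): hemp=1
After 2 (gather 4 hemp): hemp=5
After 3 (craft thread): hemp=4 thread=1
After 4 (craft dye): dye=1 hemp=4

Answer: dye=1 hemp=4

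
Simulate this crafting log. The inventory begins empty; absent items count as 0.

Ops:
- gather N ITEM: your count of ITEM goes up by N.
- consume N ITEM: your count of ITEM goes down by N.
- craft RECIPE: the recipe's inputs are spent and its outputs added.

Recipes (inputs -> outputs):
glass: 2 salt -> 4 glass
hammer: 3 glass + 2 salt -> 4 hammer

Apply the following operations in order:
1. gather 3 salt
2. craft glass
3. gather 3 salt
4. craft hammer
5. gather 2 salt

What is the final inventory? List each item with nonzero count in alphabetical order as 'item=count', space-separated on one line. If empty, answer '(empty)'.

Answer: glass=1 hammer=4 salt=4

Derivation:
After 1 (gather 3 salt): salt=3
After 2 (craft glass): glass=4 salt=1
After 3 (gather 3 salt): glass=4 salt=4
After 4 (craft hammer): glass=1 hammer=4 salt=2
After 5 (gather 2 salt): glass=1 hammer=4 salt=4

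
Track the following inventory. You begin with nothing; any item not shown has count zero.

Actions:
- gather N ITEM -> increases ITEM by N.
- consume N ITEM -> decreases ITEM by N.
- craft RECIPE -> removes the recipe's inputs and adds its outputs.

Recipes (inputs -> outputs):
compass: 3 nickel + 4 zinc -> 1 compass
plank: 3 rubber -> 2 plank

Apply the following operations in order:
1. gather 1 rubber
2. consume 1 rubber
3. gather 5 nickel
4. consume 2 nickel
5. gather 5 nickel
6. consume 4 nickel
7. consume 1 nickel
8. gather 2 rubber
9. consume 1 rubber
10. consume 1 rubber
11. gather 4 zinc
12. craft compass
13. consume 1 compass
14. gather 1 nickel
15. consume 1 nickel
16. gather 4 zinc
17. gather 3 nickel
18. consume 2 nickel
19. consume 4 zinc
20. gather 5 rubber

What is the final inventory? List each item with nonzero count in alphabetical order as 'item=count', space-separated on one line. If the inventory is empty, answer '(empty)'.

Answer: nickel=1 rubber=5

Derivation:
After 1 (gather 1 rubber): rubber=1
After 2 (consume 1 rubber): (empty)
After 3 (gather 5 nickel): nickel=5
After 4 (consume 2 nickel): nickel=3
After 5 (gather 5 nickel): nickel=8
After 6 (consume 4 nickel): nickel=4
After 7 (consume 1 nickel): nickel=3
After 8 (gather 2 rubber): nickel=3 rubber=2
After 9 (consume 1 rubber): nickel=3 rubber=1
After 10 (consume 1 rubber): nickel=3
After 11 (gather 4 zinc): nickel=3 zinc=4
After 12 (craft compass): compass=1
After 13 (consume 1 compass): (empty)
After 14 (gather 1 nickel): nickel=1
After 15 (consume 1 nickel): (empty)
After 16 (gather 4 zinc): zinc=4
After 17 (gather 3 nickel): nickel=3 zinc=4
After 18 (consume 2 nickel): nickel=1 zinc=4
After 19 (consume 4 zinc): nickel=1
After 20 (gather 5 rubber): nickel=1 rubber=5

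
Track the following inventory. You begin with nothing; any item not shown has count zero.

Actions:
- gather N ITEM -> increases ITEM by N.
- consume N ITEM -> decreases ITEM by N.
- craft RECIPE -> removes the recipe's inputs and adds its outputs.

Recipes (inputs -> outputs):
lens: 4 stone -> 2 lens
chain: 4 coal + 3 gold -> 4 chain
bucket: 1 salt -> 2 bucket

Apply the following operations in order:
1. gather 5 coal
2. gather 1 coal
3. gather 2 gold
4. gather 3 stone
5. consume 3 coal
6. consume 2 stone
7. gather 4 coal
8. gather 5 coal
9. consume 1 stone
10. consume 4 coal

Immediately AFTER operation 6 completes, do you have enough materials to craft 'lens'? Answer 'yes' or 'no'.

After 1 (gather 5 coal): coal=5
After 2 (gather 1 coal): coal=6
After 3 (gather 2 gold): coal=6 gold=2
After 4 (gather 3 stone): coal=6 gold=2 stone=3
After 5 (consume 3 coal): coal=3 gold=2 stone=3
After 6 (consume 2 stone): coal=3 gold=2 stone=1

Answer: no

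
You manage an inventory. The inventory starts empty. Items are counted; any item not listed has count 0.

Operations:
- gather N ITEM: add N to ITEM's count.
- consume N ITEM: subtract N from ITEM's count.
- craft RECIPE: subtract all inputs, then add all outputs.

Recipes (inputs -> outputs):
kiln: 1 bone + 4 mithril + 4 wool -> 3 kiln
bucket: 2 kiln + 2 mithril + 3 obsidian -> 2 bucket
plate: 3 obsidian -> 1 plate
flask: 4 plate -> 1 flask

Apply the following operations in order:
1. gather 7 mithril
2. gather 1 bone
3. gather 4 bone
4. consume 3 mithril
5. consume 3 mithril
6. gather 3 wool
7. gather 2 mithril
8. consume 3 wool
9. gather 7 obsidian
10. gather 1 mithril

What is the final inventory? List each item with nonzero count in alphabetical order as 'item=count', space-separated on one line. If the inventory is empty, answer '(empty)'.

Answer: bone=5 mithril=4 obsidian=7

Derivation:
After 1 (gather 7 mithril): mithril=7
After 2 (gather 1 bone): bone=1 mithril=7
After 3 (gather 4 bone): bone=5 mithril=7
After 4 (consume 3 mithril): bone=5 mithril=4
After 5 (consume 3 mithril): bone=5 mithril=1
After 6 (gather 3 wool): bone=5 mithril=1 wool=3
After 7 (gather 2 mithril): bone=5 mithril=3 wool=3
After 8 (consume 3 wool): bone=5 mithril=3
After 9 (gather 7 obsidian): bone=5 mithril=3 obsidian=7
After 10 (gather 1 mithril): bone=5 mithril=4 obsidian=7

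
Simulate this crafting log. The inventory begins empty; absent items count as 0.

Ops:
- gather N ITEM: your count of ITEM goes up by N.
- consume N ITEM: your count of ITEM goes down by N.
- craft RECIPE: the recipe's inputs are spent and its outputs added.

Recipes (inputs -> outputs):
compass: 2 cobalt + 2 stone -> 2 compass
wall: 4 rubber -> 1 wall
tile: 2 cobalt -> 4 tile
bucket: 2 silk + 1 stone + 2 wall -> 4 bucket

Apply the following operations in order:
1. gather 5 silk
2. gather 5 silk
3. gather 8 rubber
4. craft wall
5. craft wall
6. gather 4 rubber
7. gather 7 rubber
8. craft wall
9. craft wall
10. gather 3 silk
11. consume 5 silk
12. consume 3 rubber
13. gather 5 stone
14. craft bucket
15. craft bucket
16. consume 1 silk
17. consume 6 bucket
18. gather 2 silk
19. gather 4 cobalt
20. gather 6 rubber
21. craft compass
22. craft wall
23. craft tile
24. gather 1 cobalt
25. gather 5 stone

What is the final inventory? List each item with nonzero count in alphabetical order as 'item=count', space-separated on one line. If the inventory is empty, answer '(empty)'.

Answer: bucket=2 cobalt=1 compass=2 rubber=2 silk=5 stone=6 tile=4 wall=1

Derivation:
After 1 (gather 5 silk): silk=5
After 2 (gather 5 silk): silk=10
After 3 (gather 8 rubber): rubber=8 silk=10
After 4 (craft wall): rubber=4 silk=10 wall=1
After 5 (craft wall): silk=10 wall=2
After 6 (gather 4 rubber): rubber=4 silk=10 wall=2
After 7 (gather 7 rubber): rubber=11 silk=10 wall=2
After 8 (craft wall): rubber=7 silk=10 wall=3
After 9 (craft wall): rubber=3 silk=10 wall=4
After 10 (gather 3 silk): rubber=3 silk=13 wall=4
After 11 (consume 5 silk): rubber=3 silk=8 wall=4
After 12 (consume 3 rubber): silk=8 wall=4
After 13 (gather 5 stone): silk=8 stone=5 wall=4
After 14 (craft bucket): bucket=4 silk=6 stone=4 wall=2
After 15 (craft bucket): bucket=8 silk=4 stone=3
After 16 (consume 1 silk): bucket=8 silk=3 stone=3
After 17 (consume 6 bucket): bucket=2 silk=3 stone=3
After 18 (gather 2 silk): bucket=2 silk=5 stone=3
After 19 (gather 4 cobalt): bucket=2 cobalt=4 silk=5 stone=3
After 20 (gather 6 rubber): bucket=2 cobalt=4 rubber=6 silk=5 stone=3
After 21 (craft compass): bucket=2 cobalt=2 compass=2 rubber=6 silk=5 stone=1
After 22 (craft wall): bucket=2 cobalt=2 compass=2 rubber=2 silk=5 stone=1 wall=1
After 23 (craft tile): bucket=2 compass=2 rubber=2 silk=5 stone=1 tile=4 wall=1
After 24 (gather 1 cobalt): bucket=2 cobalt=1 compass=2 rubber=2 silk=5 stone=1 tile=4 wall=1
After 25 (gather 5 stone): bucket=2 cobalt=1 compass=2 rubber=2 silk=5 stone=6 tile=4 wall=1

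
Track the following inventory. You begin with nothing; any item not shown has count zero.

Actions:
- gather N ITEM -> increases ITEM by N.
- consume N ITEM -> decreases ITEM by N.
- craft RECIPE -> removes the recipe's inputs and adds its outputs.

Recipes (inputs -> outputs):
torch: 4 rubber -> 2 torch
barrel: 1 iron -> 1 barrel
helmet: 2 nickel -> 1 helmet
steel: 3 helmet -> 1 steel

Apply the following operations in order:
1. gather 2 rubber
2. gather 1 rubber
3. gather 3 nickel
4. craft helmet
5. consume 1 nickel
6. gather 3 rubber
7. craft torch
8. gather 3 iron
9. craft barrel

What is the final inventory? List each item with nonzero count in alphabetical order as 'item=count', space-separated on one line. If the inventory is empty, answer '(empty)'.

Answer: barrel=1 helmet=1 iron=2 rubber=2 torch=2

Derivation:
After 1 (gather 2 rubber): rubber=2
After 2 (gather 1 rubber): rubber=3
After 3 (gather 3 nickel): nickel=3 rubber=3
After 4 (craft helmet): helmet=1 nickel=1 rubber=3
After 5 (consume 1 nickel): helmet=1 rubber=3
After 6 (gather 3 rubber): helmet=1 rubber=6
After 7 (craft torch): helmet=1 rubber=2 torch=2
After 8 (gather 3 iron): helmet=1 iron=3 rubber=2 torch=2
After 9 (craft barrel): barrel=1 helmet=1 iron=2 rubber=2 torch=2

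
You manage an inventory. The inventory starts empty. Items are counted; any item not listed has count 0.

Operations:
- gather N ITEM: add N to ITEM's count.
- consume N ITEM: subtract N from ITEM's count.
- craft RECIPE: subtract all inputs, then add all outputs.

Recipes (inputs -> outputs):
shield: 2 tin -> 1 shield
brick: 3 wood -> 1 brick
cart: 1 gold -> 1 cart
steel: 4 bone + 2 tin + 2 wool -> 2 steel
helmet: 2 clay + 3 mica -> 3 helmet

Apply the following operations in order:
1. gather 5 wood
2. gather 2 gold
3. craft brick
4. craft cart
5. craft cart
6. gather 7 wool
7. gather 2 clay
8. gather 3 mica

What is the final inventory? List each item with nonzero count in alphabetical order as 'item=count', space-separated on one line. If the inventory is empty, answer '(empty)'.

After 1 (gather 5 wood): wood=5
After 2 (gather 2 gold): gold=2 wood=5
After 3 (craft brick): brick=1 gold=2 wood=2
After 4 (craft cart): brick=1 cart=1 gold=1 wood=2
After 5 (craft cart): brick=1 cart=2 wood=2
After 6 (gather 7 wool): brick=1 cart=2 wood=2 wool=7
After 7 (gather 2 clay): brick=1 cart=2 clay=2 wood=2 wool=7
After 8 (gather 3 mica): brick=1 cart=2 clay=2 mica=3 wood=2 wool=7

Answer: brick=1 cart=2 clay=2 mica=3 wood=2 wool=7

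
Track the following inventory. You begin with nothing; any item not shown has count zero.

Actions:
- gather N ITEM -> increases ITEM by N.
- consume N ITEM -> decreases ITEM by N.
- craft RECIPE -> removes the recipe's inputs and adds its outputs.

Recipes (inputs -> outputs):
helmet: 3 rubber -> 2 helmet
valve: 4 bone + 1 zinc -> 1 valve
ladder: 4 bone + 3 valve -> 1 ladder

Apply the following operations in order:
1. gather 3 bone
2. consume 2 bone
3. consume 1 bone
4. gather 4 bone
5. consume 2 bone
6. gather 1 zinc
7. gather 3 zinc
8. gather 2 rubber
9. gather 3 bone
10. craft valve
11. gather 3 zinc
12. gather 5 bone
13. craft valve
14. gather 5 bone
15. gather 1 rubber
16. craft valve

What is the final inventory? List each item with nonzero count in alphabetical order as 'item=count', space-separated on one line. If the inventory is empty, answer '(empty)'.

After 1 (gather 3 bone): bone=3
After 2 (consume 2 bone): bone=1
After 3 (consume 1 bone): (empty)
After 4 (gather 4 bone): bone=4
After 5 (consume 2 bone): bone=2
After 6 (gather 1 zinc): bone=2 zinc=1
After 7 (gather 3 zinc): bone=2 zinc=4
After 8 (gather 2 rubber): bone=2 rubber=2 zinc=4
After 9 (gather 3 bone): bone=5 rubber=2 zinc=4
After 10 (craft valve): bone=1 rubber=2 valve=1 zinc=3
After 11 (gather 3 zinc): bone=1 rubber=2 valve=1 zinc=6
After 12 (gather 5 bone): bone=6 rubber=2 valve=1 zinc=6
After 13 (craft valve): bone=2 rubber=2 valve=2 zinc=5
After 14 (gather 5 bone): bone=7 rubber=2 valve=2 zinc=5
After 15 (gather 1 rubber): bone=7 rubber=3 valve=2 zinc=5
After 16 (craft valve): bone=3 rubber=3 valve=3 zinc=4

Answer: bone=3 rubber=3 valve=3 zinc=4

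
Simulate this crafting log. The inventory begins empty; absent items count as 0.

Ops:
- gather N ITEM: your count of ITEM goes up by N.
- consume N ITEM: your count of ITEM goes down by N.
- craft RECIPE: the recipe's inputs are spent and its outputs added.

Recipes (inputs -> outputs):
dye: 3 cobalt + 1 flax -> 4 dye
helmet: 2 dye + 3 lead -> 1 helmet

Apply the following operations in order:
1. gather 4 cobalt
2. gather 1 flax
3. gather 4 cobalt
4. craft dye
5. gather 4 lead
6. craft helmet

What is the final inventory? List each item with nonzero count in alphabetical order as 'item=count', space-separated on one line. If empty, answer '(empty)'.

After 1 (gather 4 cobalt): cobalt=4
After 2 (gather 1 flax): cobalt=4 flax=1
After 3 (gather 4 cobalt): cobalt=8 flax=1
After 4 (craft dye): cobalt=5 dye=4
After 5 (gather 4 lead): cobalt=5 dye=4 lead=4
After 6 (craft helmet): cobalt=5 dye=2 helmet=1 lead=1

Answer: cobalt=5 dye=2 helmet=1 lead=1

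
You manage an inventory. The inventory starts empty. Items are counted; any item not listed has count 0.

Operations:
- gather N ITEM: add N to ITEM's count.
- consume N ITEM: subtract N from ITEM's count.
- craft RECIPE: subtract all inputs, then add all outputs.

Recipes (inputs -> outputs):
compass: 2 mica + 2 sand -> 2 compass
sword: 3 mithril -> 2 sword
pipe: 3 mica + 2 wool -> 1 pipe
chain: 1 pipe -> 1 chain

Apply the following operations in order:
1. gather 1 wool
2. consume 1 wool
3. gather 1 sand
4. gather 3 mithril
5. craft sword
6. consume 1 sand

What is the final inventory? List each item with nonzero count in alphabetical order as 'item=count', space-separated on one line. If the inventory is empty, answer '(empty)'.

After 1 (gather 1 wool): wool=1
After 2 (consume 1 wool): (empty)
After 3 (gather 1 sand): sand=1
After 4 (gather 3 mithril): mithril=3 sand=1
After 5 (craft sword): sand=1 sword=2
After 6 (consume 1 sand): sword=2

Answer: sword=2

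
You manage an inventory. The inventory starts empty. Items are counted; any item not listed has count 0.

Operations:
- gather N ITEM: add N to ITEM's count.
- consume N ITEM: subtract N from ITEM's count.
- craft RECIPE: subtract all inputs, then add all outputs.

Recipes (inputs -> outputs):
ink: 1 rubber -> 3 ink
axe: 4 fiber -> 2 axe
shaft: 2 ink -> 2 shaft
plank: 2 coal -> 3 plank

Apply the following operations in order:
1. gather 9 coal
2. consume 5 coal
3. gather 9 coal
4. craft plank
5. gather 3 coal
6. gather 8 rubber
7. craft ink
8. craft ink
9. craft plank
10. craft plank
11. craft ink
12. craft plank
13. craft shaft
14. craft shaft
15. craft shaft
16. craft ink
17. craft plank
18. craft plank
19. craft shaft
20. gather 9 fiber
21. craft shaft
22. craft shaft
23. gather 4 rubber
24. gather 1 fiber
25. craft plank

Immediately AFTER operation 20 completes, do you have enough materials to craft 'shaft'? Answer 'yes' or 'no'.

Answer: yes

Derivation:
After 1 (gather 9 coal): coal=9
After 2 (consume 5 coal): coal=4
After 3 (gather 9 coal): coal=13
After 4 (craft plank): coal=11 plank=3
After 5 (gather 3 coal): coal=14 plank=3
After 6 (gather 8 rubber): coal=14 plank=3 rubber=8
After 7 (craft ink): coal=14 ink=3 plank=3 rubber=7
After 8 (craft ink): coal=14 ink=6 plank=3 rubber=6
After 9 (craft plank): coal=12 ink=6 plank=6 rubber=6
After 10 (craft plank): coal=10 ink=6 plank=9 rubber=6
After 11 (craft ink): coal=10 ink=9 plank=9 rubber=5
After 12 (craft plank): coal=8 ink=9 plank=12 rubber=5
After 13 (craft shaft): coal=8 ink=7 plank=12 rubber=5 shaft=2
After 14 (craft shaft): coal=8 ink=5 plank=12 rubber=5 shaft=4
After 15 (craft shaft): coal=8 ink=3 plank=12 rubber=5 shaft=6
After 16 (craft ink): coal=8 ink=6 plank=12 rubber=4 shaft=6
After 17 (craft plank): coal=6 ink=6 plank=15 rubber=4 shaft=6
After 18 (craft plank): coal=4 ink=6 plank=18 rubber=4 shaft=6
After 19 (craft shaft): coal=4 ink=4 plank=18 rubber=4 shaft=8
After 20 (gather 9 fiber): coal=4 fiber=9 ink=4 plank=18 rubber=4 shaft=8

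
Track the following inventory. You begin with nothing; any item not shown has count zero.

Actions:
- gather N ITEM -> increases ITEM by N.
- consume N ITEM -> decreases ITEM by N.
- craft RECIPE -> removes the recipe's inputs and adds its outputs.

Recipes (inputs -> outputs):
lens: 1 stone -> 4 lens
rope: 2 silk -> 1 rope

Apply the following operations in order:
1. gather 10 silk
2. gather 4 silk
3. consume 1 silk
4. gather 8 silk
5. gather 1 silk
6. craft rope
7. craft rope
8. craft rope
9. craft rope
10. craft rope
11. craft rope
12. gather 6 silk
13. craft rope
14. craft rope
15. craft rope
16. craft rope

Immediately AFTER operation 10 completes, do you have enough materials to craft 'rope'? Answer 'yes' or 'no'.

Answer: yes

Derivation:
After 1 (gather 10 silk): silk=10
After 2 (gather 4 silk): silk=14
After 3 (consume 1 silk): silk=13
After 4 (gather 8 silk): silk=21
After 5 (gather 1 silk): silk=22
After 6 (craft rope): rope=1 silk=20
After 7 (craft rope): rope=2 silk=18
After 8 (craft rope): rope=3 silk=16
After 9 (craft rope): rope=4 silk=14
After 10 (craft rope): rope=5 silk=12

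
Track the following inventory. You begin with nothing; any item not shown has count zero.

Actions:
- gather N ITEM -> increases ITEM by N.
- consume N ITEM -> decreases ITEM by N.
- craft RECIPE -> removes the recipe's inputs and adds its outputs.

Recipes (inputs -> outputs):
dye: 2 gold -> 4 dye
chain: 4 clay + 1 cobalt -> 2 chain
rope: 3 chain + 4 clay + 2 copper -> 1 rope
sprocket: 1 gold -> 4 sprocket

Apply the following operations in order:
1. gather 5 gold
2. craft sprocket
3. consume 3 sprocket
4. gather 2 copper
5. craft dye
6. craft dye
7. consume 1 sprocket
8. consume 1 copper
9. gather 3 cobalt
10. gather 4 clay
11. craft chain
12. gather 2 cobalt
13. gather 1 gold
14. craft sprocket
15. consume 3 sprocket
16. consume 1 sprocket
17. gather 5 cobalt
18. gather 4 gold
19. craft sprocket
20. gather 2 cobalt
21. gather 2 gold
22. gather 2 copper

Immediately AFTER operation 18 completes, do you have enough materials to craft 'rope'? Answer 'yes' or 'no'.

Answer: no

Derivation:
After 1 (gather 5 gold): gold=5
After 2 (craft sprocket): gold=4 sprocket=4
After 3 (consume 3 sprocket): gold=4 sprocket=1
After 4 (gather 2 copper): copper=2 gold=4 sprocket=1
After 5 (craft dye): copper=2 dye=4 gold=2 sprocket=1
After 6 (craft dye): copper=2 dye=8 sprocket=1
After 7 (consume 1 sprocket): copper=2 dye=8
After 8 (consume 1 copper): copper=1 dye=8
After 9 (gather 3 cobalt): cobalt=3 copper=1 dye=8
After 10 (gather 4 clay): clay=4 cobalt=3 copper=1 dye=8
After 11 (craft chain): chain=2 cobalt=2 copper=1 dye=8
After 12 (gather 2 cobalt): chain=2 cobalt=4 copper=1 dye=8
After 13 (gather 1 gold): chain=2 cobalt=4 copper=1 dye=8 gold=1
After 14 (craft sprocket): chain=2 cobalt=4 copper=1 dye=8 sprocket=4
After 15 (consume 3 sprocket): chain=2 cobalt=4 copper=1 dye=8 sprocket=1
After 16 (consume 1 sprocket): chain=2 cobalt=4 copper=1 dye=8
After 17 (gather 5 cobalt): chain=2 cobalt=9 copper=1 dye=8
After 18 (gather 4 gold): chain=2 cobalt=9 copper=1 dye=8 gold=4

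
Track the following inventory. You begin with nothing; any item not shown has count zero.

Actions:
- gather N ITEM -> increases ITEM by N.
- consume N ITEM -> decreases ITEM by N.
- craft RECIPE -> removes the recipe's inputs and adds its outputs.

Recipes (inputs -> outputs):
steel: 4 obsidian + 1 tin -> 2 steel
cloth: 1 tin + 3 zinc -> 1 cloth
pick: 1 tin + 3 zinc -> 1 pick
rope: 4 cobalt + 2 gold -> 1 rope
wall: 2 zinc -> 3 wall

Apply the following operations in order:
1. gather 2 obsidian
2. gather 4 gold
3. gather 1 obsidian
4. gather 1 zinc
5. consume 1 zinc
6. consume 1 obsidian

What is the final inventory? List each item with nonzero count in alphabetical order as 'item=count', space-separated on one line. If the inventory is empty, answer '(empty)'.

After 1 (gather 2 obsidian): obsidian=2
After 2 (gather 4 gold): gold=4 obsidian=2
After 3 (gather 1 obsidian): gold=4 obsidian=3
After 4 (gather 1 zinc): gold=4 obsidian=3 zinc=1
After 5 (consume 1 zinc): gold=4 obsidian=3
After 6 (consume 1 obsidian): gold=4 obsidian=2

Answer: gold=4 obsidian=2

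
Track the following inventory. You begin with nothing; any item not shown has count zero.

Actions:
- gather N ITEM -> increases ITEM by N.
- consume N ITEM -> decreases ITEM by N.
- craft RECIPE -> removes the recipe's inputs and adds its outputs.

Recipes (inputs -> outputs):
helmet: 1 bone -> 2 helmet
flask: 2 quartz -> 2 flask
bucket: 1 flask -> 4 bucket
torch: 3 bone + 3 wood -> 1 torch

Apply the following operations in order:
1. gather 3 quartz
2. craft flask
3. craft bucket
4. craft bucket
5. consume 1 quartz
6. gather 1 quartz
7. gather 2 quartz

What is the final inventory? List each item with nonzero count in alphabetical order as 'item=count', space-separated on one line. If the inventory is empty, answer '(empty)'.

Answer: bucket=8 quartz=3

Derivation:
After 1 (gather 3 quartz): quartz=3
After 2 (craft flask): flask=2 quartz=1
After 3 (craft bucket): bucket=4 flask=1 quartz=1
After 4 (craft bucket): bucket=8 quartz=1
After 5 (consume 1 quartz): bucket=8
After 6 (gather 1 quartz): bucket=8 quartz=1
After 7 (gather 2 quartz): bucket=8 quartz=3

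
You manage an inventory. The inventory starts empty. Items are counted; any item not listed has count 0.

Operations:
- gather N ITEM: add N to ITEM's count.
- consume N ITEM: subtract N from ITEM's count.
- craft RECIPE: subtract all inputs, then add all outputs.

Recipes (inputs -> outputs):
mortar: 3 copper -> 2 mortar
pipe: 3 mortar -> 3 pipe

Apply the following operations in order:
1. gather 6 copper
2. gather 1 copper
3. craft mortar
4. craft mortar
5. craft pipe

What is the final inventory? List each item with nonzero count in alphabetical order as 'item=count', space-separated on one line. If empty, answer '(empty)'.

After 1 (gather 6 copper): copper=6
After 2 (gather 1 copper): copper=7
After 3 (craft mortar): copper=4 mortar=2
After 4 (craft mortar): copper=1 mortar=4
After 5 (craft pipe): copper=1 mortar=1 pipe=3

Answer: copper=1 mortar=1 pipe=3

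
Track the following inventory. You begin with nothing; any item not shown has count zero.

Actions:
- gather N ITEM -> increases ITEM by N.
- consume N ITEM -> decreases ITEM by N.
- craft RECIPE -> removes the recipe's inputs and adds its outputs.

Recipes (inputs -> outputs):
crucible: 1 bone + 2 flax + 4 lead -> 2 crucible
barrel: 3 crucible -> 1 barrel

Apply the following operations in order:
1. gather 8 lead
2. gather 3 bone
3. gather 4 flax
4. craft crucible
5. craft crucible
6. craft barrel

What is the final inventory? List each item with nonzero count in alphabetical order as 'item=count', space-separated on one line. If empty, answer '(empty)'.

After 1 (gather 8 lead): lead=8
After 2 (gather 3 bone): bone=3 lead=8
After 3 (gather 4 flax): bone=3 flax=4 lead=8
After 4 (craft crucible): bone=2 crucible=2 flax=2 lead=4
After 5 (craft crucible): bone=1 crucible=4
After 6 (craft barrel): barrel=1 bone=1 crucible=1

Answer: barrel=1 bone=1 crucible=1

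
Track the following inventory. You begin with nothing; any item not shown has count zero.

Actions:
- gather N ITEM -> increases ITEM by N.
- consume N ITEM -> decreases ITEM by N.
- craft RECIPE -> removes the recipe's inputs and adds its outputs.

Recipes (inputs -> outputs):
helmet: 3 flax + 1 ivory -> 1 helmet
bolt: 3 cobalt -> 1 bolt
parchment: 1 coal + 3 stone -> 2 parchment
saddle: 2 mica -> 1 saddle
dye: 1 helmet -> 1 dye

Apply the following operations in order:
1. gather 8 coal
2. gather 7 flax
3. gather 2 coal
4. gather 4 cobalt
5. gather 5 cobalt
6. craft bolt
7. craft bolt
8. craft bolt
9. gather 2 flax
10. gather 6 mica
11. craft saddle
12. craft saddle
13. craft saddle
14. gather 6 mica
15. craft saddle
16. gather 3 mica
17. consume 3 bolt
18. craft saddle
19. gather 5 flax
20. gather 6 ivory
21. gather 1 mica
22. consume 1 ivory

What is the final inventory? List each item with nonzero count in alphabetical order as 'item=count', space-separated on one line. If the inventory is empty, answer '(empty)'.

After 1 (gather 8 coal): coal=8
After 2 (gather 7 flax): coal=8 flax=7
After 3 (gather 2 coal): coal=10 flax=7
After 4 (gather 4 cobalt): coal=10 cobalt=4 flax=7
After 5 (gather 5 cobalt): coal=10 cobalt=9 flax=7
After 6 (craft bolt): bolt=1 coal=10 cobalt=6 flax=7
After 7 (craft bolt): bolt=2 coal=10 cobalt=3 flax=7
After 8 (craft bolt): bolt=3 coal=10 flax=7
After 9 (gather 2 flax): bolt=3 coal=10 flax=9
After 10 (gather 6 mica): bolt=3 coal=10 flax=9 mica=6
After 11 (craft saddle): bolt=3 coal=10 flax=9 mica=4 saddle=1
After 12 (craft saddle): bolt=3 coal=10 flax=9 mica=2 saddle=2
After 13 (craft saddle): bolt=3 coal=10 flax=9 saddle=3
After 14 (gather 6 mica): bolt=3 coal=10 flax=9 mica=6 saddle=3
After 15 (craft saddle): bolt=3 coal=10 flax=9 mica=4 saddle=4
After 16 (gather 3 mica): bolt=3 coal=10 flax=9 mica=7 saddle=4
After 17 (consume 3 bolt): coal=10 flax=9 mica=7 saddle=4
After 18 (craft saddle): coal=10 flax=9 mica=5 saddle=5
After 19 (gather 5 flax): coal=10 flax=14 mica=5 saddle=5
After 20 (gather 6 ivory): coal=10 flax=14 ivory=6 mica=5 saddle=5
After 21 (gather 1 mica): coal=10 flax=14 ivory=6 mica=6 saddle=5
After 22 (consume 1 ivory): coal=10 flax=14 ivory=5 mica=6 saddle=5

Answer: coal=10 flax=14 ivory=5 mica=6 saddle=5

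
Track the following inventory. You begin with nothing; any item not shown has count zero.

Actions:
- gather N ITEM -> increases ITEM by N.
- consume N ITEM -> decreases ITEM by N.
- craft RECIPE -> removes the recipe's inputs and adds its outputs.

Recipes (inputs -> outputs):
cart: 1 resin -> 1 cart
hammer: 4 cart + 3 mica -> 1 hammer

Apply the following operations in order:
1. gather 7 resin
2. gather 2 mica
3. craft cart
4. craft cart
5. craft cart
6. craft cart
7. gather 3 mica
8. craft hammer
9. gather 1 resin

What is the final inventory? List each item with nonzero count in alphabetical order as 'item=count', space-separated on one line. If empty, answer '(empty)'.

Answer: hammer=1 mica=2 resin=4

Derivation:
After 1 (gather 7 resin): resin=7
After 2 (gather 2 mica): mica=2 resin=7
After 3 (craft cart): cart=1 mica=2 resin=6
After 4 (craft cart): cart=2 mica=2 resin=5
After 5 (craft cart): cart=3 mica=2 resin=4
After 6 (craft cart): cart=4 mica=2 resin=3
After 7 (gather 3 mica): cart=4 mica=5 resin=3
After 8 (craft hammer): hammer=1 mica=2 resin=3
After 9 (gather 1 resin): hammer=1 mica=2 resin=4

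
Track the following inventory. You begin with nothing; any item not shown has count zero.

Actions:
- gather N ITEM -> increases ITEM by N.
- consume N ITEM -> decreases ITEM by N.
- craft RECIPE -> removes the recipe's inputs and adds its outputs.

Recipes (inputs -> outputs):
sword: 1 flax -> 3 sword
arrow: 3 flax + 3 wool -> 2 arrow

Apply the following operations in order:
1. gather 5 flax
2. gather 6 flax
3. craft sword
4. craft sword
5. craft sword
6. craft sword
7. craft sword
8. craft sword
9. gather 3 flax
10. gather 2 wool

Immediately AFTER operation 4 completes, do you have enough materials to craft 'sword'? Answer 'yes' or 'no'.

After 1 (gather 5 flax): flax=5
After 2 (gather 6 flax): flax=11
After 3 (craft sword): flax=10 sword=3
After 4 (craft sword): flax=9 sword=6

Answer: yes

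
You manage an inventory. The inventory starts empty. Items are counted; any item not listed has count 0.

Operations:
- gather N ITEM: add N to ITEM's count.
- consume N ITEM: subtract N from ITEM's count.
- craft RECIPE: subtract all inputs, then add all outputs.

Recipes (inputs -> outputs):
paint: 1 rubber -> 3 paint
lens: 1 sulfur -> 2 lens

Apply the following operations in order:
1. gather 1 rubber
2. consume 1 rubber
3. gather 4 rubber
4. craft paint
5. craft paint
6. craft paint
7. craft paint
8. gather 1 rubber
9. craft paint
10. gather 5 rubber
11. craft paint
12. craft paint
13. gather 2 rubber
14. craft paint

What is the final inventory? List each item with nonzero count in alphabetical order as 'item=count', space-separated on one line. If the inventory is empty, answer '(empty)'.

After 1 (gather 1 rubber): rubber=1
After 2 (consume 1 rubber): (empty)
After 3 (gather 4 rubber): rubber=4
After 4 (craft paint): paint=3 rubber=3
After 5 (craft paint): paint=6 rubber=2
After 6 (craft paint): paint=9 rubber=1
After 7 (craft paint): paint=12
After 8 (gather 1 rubber): paint=12 rubber=1
After 9 (craft paint): paint=15
After 10 (gather 5 rubber): paint=15 rubber=5
After 11 (craft paint): paint=18 rubber=4
After 12 (craft paint): paint=21 rubber=3
After 13 (gather 2 rubber): paint=21 rubber=5
After 14 (craft paint): paint=24 rubber=4

Answer: paint=24 rubber=4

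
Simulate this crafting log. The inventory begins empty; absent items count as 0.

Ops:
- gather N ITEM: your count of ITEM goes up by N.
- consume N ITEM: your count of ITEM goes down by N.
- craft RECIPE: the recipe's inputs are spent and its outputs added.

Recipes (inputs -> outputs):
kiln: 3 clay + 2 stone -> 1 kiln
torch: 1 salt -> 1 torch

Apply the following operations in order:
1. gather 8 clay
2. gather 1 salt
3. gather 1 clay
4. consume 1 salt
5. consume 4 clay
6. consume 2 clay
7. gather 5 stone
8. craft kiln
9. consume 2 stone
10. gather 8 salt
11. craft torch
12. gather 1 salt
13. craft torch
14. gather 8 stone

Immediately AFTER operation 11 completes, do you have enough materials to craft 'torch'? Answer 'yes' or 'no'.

Answer: yes

Derivation:
After 1 (gather 8 clay): clay=8
After 2 (gather 1 salt): clay=8 salt=1
After 3 (gather 1 clay): clay=9 salt=1
After 4 (consume 1 salt): clay=9
After 5 (consume 4 clay): clay=5
After 6 (consume 2 clay): clay=3
After 7 (gather 5 stone): clay=3 stone=5
After 8 (craft kiln): kiln=1 stone=3
After 9 (consume 2 stone): kiln=1 stone=1
After 10 (gather 8 salt): kiln=1 salt=8 stone=1
After 11 (craft torch): kiln=1 salt=7 stone=1 torch=1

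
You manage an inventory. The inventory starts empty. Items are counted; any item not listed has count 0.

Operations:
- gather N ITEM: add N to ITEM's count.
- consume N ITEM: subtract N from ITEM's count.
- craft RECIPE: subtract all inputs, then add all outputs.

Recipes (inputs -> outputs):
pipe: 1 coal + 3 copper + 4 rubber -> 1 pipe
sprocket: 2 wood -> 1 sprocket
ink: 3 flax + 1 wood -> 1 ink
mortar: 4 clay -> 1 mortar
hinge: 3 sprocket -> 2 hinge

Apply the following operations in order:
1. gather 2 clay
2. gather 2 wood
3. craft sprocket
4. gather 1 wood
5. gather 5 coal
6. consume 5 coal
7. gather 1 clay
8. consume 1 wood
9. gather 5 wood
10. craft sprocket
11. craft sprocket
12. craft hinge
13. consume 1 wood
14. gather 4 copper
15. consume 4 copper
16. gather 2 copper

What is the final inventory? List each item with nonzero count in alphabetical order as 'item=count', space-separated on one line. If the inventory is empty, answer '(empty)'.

After 1 (gather 2 clay): clay=2
After 2 (gather 2 wood): clay=2 wood=2
After 3 (craft sprocket): clay=2 sprocket=1
After 4 (gather 1 wood): clay=2 sprocket=1 wood=1
After 5 (gather 5 coal): clay=2 coal=5 sprocket=1 wood=1
After 6 (consume 5 coal): clay=2 sprocket=1 wood=1
After 7 (gather 1 clay): clay=3 sprocket=1 wood=1
After 8 (consume 1 wood): clay=3 sprocket=1
After 9 (gather 5 wood): clay=3 sprocket=1 wood=5
After 10 (craft sprocket): clay=3 sprocket=2 wood=3
After 11 (craft sprocket): clay=3 sprocket=3 wood=1
After 12 (craft hinge): clay=3 hinge=2 wood=1
After 13 (consume 1 wood): clay=3 hinge=2
After 14 (gather 4 copper): clay=3 copper=4 hinge=2
After 15 (consume 4 copper): clay=3 hinge=2
After 16 (gather 2 copper): clay=3 copper=2 hinge=2

Answer: clay=3 copper=2 hinge=2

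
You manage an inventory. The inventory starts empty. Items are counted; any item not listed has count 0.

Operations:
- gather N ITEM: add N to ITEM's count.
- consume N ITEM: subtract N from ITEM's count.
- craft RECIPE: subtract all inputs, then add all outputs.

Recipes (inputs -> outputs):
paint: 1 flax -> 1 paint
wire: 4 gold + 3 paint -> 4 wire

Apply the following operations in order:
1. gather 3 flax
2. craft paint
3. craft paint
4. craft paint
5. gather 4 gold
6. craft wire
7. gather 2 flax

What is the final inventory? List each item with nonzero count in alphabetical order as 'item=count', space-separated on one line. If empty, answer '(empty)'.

After 1 (gather 3 flax): flax=3
After 2 (craft paint): flax=2 paint=1
After 3 (craft paint): flax=1 paint=2
After 4 (craft paint): paint=3
After 5 (gather 4 gold): gold=4 paint=3
After 6 (craft wire): wire=4
After 7 (gather 2 flax): flax=2 wire=4

Answer: flax=2 wire=4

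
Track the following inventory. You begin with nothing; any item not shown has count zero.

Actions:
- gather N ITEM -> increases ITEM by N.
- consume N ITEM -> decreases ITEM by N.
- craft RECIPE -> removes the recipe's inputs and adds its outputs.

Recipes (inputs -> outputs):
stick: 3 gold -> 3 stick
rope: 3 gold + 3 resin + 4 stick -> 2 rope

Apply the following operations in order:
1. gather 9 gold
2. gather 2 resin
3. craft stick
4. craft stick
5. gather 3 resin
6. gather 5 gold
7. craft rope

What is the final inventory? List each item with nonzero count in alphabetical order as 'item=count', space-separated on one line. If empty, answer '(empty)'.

After 1 (gather 9 gold): gold=9
After 2 (gather 2 resin): gold=9 resin=2
After 3 (craft stick): gold=6 resin=2 stick=3
After 4 (craft stick): gold=3 resin=2 stick=6
After 5 (gather 3 resin): gold=3 resin=5 stick=6
After 6 (gather 5 gold): gold=8 resin=5 stick=6
After 7 (craft rope): gold=5 resin=2 rope=2 stick=2

Answer: gold=5 resin=2 rope=2 stick=2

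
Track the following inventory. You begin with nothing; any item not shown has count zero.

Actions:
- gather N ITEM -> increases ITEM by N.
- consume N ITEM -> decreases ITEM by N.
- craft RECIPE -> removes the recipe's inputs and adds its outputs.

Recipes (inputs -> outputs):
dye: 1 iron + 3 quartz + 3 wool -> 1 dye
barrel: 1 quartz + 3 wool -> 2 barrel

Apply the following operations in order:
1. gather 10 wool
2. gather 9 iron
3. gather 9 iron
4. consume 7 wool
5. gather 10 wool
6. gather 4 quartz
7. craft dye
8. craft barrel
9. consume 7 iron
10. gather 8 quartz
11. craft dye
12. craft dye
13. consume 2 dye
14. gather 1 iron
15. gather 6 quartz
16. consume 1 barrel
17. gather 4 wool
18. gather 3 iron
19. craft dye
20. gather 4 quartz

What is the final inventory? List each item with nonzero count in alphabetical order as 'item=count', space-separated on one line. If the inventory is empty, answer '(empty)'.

Answer: barrel=1 dye=2 iron=11 quartz=9 wool=2

Derivation:
After 1 (gather 10 wool): wool=10
After 2 (gather 9 iron): iron=9 wool=10
After 3 (gather 9 iron): iron=18 wool=10
After 4 (consume 7 wool): iron=18 wool=3
After 5 (gather 10 wool): iron=18 wool=13
After 6 (gather 4 quartz): iron=18 quartz=4 wool=13
After 7 (craft dye): dye=1 iron=17 quartz=1 wool=10
After 8 (craft barrel): barrel=2 dye=1 iron=17 wool=7
After 9 (consume 7 iron): barrel=2 dye=1 iron=10 wool=7
After 10 (gather 8 quartz): barrel=2 dye=1 iron=10 quartz=8 wool=7
After 11 (craft dye): barrel=2 dye=2 iron=9 quartz=5 wool=4
After 12 (craft dye): barrel=2 dye=3 iron=8 quartz=2 wool=1
After 13 (consume 2 dye): barrel=2 dye=1 iron=8 quartz=2 wool=1
After 14 (gather 1 iron): barrel=2 dye=1 iron=9 quartz=2 wool=1
After 15 (gather 6 quartz): barrel=2 dye=1 iron=9 quartz=8 wool=1
After 16 (consume 1 barrel): barrel=1 dye=1 iron=9 quartz=8 wool=1
After 17 (gather 4 wool): barrel=1 dye=1 iron=9 quartz=8 wool=5
After 18 (gather 3 iron): barrel=1 dye=1 iron=12 quartz=8 wool=5
After 19 (craft dye): barrel=1 dye=2 iron=11 quartz=5 wool=2
After 20 (gather 4 quartz): barrel=1 dye=2 iron=11 quartz=9 wool=2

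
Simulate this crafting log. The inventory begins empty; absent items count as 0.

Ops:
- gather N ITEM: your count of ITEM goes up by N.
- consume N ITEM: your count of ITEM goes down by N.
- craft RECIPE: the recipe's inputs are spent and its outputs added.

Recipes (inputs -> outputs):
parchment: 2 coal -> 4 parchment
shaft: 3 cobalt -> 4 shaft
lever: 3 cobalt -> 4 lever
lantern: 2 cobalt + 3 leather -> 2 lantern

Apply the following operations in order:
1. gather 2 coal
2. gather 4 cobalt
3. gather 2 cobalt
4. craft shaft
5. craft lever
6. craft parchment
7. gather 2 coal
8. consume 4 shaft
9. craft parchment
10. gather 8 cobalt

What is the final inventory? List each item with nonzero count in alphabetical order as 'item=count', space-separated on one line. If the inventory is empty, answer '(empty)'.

Answer: cobalt=8 lever=4 parchment=8

Derivation:
After 1 (gather 2 coal): coal=2
After 2 (gather 4 cobalt): coal=2 cobalt=4
After 3 (gather 2 cobalt): coal=2 cobalt=6
After 4 (craft shaft): coal=2 cobalt=3 shaft=4
After 5 (craft lever): coal=2 lever=4 shaft=4
After 6 (craft parchment): lever=4 parchment=4 shaft=4
After 7 (gather 2 coal): coal=2 lever=4 parchment=4 shaft=4
After 8 (consume 4 shaft): coal=2 lever=4 parchment=4
After 9 (craft parchment): lever=4 parchment=8
After 10 (gather 8 cobalt): cobalt=8 lever=4 parchment=8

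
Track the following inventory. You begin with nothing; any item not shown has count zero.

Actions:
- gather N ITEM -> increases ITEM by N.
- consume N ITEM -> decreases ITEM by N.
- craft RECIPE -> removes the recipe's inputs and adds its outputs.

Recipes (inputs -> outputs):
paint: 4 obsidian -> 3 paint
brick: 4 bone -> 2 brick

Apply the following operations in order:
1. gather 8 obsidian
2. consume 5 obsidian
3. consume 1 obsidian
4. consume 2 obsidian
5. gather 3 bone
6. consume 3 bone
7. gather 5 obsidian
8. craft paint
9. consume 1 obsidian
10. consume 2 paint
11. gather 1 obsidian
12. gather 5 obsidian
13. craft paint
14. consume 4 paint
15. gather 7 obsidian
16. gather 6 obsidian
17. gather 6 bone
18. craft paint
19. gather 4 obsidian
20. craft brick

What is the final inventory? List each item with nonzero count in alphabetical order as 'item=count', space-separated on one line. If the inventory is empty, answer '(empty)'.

After 1 (gather 8 obsidian): obsidian=8
After 2 (consume 5 obsidian): obsidian=3
After 3 (consume 1 obsidian): obsidian=2
After 4 (consume 2 obsidian): (empty)
After 5 (gather 3 bone): bone=3
After 6 (consume 3 bone): (empty)
After 7 (gather 5 obsidian): obsidian=5
After 8 (craft paint): obsidian=1 paint=3
After 9 (consume 1 obsidian): paint=3
After 10 (consume 2 paint): paint=1
After 11 (gather 1 obsidian): obsidian=1 paint=1
After 12 (gather 5 obsidian): obsidian=6 paint=1
After 13 (craft paint): obsidian=2 paint=4
After 14 (consume 4 paint): obsidian=2
After 15 (gather 7 obsidian): obsidian=9
After 16 (gather 6 obsidian): obsidian=15
After 17 (gather 6 bone): bone=6 obsidian=15
After 18 (craft paint): bone=6 obsidian=11 paint=3
After 19 (gather 4 obsidian): bone=6 obsidian=15 paint=3
After 20 (craft brick): bone=2 brick=2 obsidian=15 paint=3

Answer: bone=2 brick=2 obsidian=15 paint=3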